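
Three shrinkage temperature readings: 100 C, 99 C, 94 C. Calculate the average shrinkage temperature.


Average = (100 + 99 + 94) / 3
Average = 293 / 3 = 97.7 C


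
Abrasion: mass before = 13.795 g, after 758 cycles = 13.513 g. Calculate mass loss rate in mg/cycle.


0.372 mg/cycle


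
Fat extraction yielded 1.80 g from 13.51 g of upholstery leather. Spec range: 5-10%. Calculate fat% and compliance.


Fat% = 1.80 / 13.51 x 100 = 13.3%
Spec range: 5-10%
Compliant: No


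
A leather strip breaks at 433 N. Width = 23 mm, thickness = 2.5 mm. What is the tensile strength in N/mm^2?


7.53 N/mm^2

Cross-sectional area = 23 x 2.5 = 57.5 mm^2
Tensile strength = 433 / 57.5 = 7.53 N/mm^2


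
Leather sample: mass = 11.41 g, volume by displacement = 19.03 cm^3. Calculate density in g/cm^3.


Density = mass / volume
Density = 11.41 / 19.03 = 0.600 g/cm^3


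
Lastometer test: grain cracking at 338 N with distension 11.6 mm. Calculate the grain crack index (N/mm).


29.1 N/mm

Grain crack index = force / distension
Index = 338 / 11.6 = 29.1 N/mm


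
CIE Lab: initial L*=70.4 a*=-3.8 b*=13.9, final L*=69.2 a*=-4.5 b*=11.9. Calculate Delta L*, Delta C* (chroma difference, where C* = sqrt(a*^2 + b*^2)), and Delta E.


Delta L* = 69.2 - 70.4 = -1.2
C1* = sqrt((-3.8)^2 + (13.9)^2) = 14.410
C2* = sqrt((-4.5)^2 + (11.9)^2) = 12.722
Delta C* = 12.722 - 14.410 = -1.69
Delta E = sqrt((-1.2)^2 + (-0.7)^2 + (-2.0)^2) = 2.44


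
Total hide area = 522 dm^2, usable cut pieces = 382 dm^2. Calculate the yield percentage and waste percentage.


Yield = 73.2%
Waste = 26.8%

Yield = 382 / 522 x 100 = 73.2%
Waste = 522 - 382 = 140 dm^2
Waste% = 100 - 73.2 = 26.8%


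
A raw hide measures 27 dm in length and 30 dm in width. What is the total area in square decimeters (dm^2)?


Area = length x width
Area = 27 x 30 = 810 dm^2


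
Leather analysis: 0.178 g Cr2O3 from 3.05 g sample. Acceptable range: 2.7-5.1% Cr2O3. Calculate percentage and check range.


Cr2O3 = 5.84%
Within range: No


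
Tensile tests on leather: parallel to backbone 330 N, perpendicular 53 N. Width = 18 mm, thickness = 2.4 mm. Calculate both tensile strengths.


Area = 18 x 2.4 = 43.2 mm^2
TS (parallel) = 330 / 43.2 = 7.64 N/mm^2
TS (perpendicular) = 53 / 43.2 = 1.23 N/mm^2


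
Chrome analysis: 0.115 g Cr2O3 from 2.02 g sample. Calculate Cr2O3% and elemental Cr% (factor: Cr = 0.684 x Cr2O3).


Cr2O3 = 5.69%
Cr = 3.89%

Cr2O3% = 0.115 / 2.02 x 100 = 5.69%
Cr% = 5.69 x 0.684 = 3.89%


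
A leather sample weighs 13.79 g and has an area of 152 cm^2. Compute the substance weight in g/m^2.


907.2 g/m^2

Substance weight = mass / area x 10000
SW = 13.79 / 152 x 10000
SW = 907.2 g/m^2


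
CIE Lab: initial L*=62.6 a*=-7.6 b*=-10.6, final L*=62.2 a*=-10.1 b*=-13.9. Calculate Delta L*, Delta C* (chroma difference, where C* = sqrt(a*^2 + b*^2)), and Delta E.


Delta L* = 62.2 - 62.6 = -0.4
C1* = sqrt((-7.6)^2 + (-10.6)^2) = 13.043
C2* = sqrt((-10.1)^2 + (-13.9)^2) = 17.182
Delta C* = 17.182 - 13.043 = 4.14
Delta E = sqrt((-0.4)^2 + (-2.5)^2 + (-3.3)^2) = 4.16


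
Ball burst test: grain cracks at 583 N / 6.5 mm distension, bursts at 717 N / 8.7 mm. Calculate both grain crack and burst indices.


Crack index = 89.7 N/mm
Burst index = 82.4 N/mm

Crack index = 583 / 6.5 = 89.7 N/mm
Burst index = 717 / 8.7 = 82.4 N/mm


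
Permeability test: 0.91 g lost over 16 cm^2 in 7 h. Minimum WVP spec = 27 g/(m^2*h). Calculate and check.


WVP = 0.91 / (16 x 7) x 10000 = 81.25 g/(m^2*h)
Minimum: 27 g/(m^2*h)
Meets spec: Yes


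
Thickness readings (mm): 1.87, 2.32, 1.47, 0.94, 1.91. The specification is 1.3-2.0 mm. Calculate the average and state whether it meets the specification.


Sum = 8.51
Average = 8.51 / 5 = 1.70 mm
Specification range: 1.3 to 2.0 mm
Within spec: Yes


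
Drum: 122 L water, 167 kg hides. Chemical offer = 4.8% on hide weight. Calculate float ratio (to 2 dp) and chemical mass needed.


Float ratio = 0.73
Chemical needed = 8.016 kg

Float ratio = 122 / 167 = 0.73
Chemical = 167 x 4.8 / 100 = 8.016 kg


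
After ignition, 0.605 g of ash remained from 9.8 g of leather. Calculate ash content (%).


Ash% = 0.605 / 9.8 x 100
Ash% = 6.17%


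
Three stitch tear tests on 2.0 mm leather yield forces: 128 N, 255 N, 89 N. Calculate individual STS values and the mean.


STS1 = 64.0 N/mm
STS2 = 127.5 N/mm
STS3 = 44.5 N/mm
Mean = 78.7 N/mm

STS1 = 128 / 2.0 = 64.0 N/mm
STS2 = 255 / 2.0 = 127.5 N/mm
STS3 = 89 / 2.0 = 44.5 N/mm
Mean = (64.0 + 127.5 + 44.5) / 3 = 78.7 N/mm


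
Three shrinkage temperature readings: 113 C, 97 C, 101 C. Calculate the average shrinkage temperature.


103.7 C

Average = (113 + 97 + 101) / 3
Average = 311 / 3 = 103.7 C


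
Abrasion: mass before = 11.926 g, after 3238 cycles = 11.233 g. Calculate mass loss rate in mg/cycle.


Mass loss = 11.926 - 11.233 = 0.693 g
Rate = 0.693 / 3238 x 1000 = 0.214 mg/cycle


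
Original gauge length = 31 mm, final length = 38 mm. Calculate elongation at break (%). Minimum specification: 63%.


Elongation = 22.6%
Meets spec: No


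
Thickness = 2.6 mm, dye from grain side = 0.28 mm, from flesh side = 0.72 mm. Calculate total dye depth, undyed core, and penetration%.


Total dyed = 1.00 mm
Undyed core = 1.60 mm
Penetration = 38.5%


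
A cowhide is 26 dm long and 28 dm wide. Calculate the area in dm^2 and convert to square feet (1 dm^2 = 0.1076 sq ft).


728 dm^2
78.33 sq ft


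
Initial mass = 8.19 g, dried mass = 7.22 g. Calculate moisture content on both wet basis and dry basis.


Moisture lost = 8.19 - 7.22 = 0.97 g
Wet basis MC = 0.97 / 8.19 x 100 = 11.8%
Dry basis MC = 0.97 / 7.22 x 100 = 13.4%


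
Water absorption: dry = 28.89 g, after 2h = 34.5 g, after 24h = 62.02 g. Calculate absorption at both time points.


2h absorption = 19.4%
24h absorption = 114.7%


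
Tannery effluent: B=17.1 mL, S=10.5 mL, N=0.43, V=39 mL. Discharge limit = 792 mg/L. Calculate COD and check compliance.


COD = (17.1 - 10.5) x 0.43 x 8000 / 39 = 582.2 mg/L
Limit: 792 mg/L
Compliant: Yes


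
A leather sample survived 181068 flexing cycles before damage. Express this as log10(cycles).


log10(181068) = 5.26


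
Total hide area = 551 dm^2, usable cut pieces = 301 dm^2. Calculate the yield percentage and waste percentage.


Yield = 301 / 551 x 100 = 54.6%
Waste = 551 - 301 = 250 dm^2
Waste% = 100 - 54.6 = 45.4%


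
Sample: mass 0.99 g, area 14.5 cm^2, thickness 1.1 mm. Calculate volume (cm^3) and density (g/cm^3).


Volume = 1.595 cm^3
Density = 0.621 g/cm^3

Thickness in cm = 1.1 / 10 = 0.11 cm
Volume = 14.5 x 0.11 = 1.595 cm^3
Density = 0.99 / 1.595 = 0.621 g/cm^3


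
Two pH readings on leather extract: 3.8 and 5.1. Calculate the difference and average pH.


Difference = |3.8 - 5.1| = 1.3
Average = (3.8 + 5.1) / 2 = 4.45


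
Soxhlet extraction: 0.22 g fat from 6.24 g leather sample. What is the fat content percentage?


Fat content = 0.22 / 6.24 x 100
Fat = 3.5%


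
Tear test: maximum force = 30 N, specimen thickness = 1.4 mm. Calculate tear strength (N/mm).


21.4 N/mm

Tear strength = force / thickness
Tear = 30 / 1.4 = 21.4 N/mm


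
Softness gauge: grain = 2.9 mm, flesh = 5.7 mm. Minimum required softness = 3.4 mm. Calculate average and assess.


Average softness = 4.30 mm
Meets requirement: Yes

Average = (2.9 + 5.7) / 2 = 4.30 mm
Minimum = 3.4 mm
Meets requirement: Yes


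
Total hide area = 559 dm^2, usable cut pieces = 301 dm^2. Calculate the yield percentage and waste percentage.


Yield = 301 / 559 x 100 = 53.8%
Waste = 559 - 301 = 258 dm^2
Waste% = 100 - 53.8 = 46.2%


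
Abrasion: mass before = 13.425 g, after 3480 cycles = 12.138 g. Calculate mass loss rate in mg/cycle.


Mass loss = 13.425 - 12.138 = 1.287 g
Rate = 1.287 / 3480 x 1000 = 0.370 mg/cycle


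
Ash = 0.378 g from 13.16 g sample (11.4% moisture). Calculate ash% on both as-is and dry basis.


As-is ash% = 0.378 / 13.16 x 100 = 2.87%
Dry mass = 13.16 x (100 - 11.4) / 100 = 11.65976 g
Dry-basis ash% = 0.378 / 11.65976 x 100 = 3.24%


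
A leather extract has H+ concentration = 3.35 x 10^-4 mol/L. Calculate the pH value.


pH = 3.47


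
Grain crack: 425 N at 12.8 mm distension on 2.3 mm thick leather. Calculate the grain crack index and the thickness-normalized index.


Crack index = 425 / 12.8 = 33.2 N/mm
Normalized = 33.2 / 2.3 = 14.4 N/mm per mm


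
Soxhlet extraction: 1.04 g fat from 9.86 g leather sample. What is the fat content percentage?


Fat content = 1.04 / 9.86 x 100
Fat = 10.5%


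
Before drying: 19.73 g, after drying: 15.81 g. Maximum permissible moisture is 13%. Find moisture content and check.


Moisture content = 19.9%
Acceptable: No


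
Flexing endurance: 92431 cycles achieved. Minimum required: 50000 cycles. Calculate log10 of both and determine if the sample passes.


log10(92431) = 4.97
log10(50000) = 4.70
Passes: Yes


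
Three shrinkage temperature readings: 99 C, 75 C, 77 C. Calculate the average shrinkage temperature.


83.7 C

Average = (99 + 75 + 77) / 3
Average = 251 / 3 = 83.7 C


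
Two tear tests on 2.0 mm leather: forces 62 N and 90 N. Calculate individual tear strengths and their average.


Tear 1 = 62 / 2.0 = 31.0 N/mm
Tear 2 = 90 / 2.0 = 45.0 N/mm
Average = (31.0 + 45.0) / 2 = 38.0 N/mm


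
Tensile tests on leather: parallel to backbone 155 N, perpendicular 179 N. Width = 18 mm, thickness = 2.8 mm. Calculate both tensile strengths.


Parallel = 3.08 N/mm^2
Perpendicular = 3.55 N/mm^2


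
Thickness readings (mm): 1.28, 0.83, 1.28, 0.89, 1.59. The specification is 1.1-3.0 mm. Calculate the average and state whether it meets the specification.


Average = 1.17 mm
Within specification: Yes

Sum = 5.87
Average = 5.87 / 5 = 1.17 mm
Specification range: 1.1 to 3.0 mm
Within spec: Yes


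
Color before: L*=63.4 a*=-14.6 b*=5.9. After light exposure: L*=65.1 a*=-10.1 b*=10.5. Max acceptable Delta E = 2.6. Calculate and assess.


Delta E = 6.66
Passes: No

dL = 1.7, da = 4.5, db = 4.6
dE = sqrt((1.7)^2 + (4.5)^2 + (4.6)^2) = 6.66
Max = 2.6
Passes: No


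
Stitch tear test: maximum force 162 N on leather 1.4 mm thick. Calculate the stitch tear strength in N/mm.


115.7 N/mm

Stitch tear strength = force / thickness
STS = 162 / 1.4 = 115.7 N/mm


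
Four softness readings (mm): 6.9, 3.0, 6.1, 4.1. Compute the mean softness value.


5.03 mm

Sum = 6.9 + 3.0 + 6.1 + 4.1
Mean = 20.1 / 4 = 5.03 mm


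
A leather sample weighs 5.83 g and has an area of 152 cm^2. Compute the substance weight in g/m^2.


Substance weight = mass / area x 10000
SW = 5.83 / 152 x 10000
SW = 383.6 g/m^2


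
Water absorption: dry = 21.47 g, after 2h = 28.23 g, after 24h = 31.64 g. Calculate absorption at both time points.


WA (2h) = (28.23 - 21.47) / 21.47 x 100 = 31.5%
WA (24h) = (31.64 - 21.47) / 21.47 x 100 = 47.4%


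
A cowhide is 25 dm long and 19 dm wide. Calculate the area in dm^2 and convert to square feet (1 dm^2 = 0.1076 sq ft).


475 dm^2
51.11 sq ft


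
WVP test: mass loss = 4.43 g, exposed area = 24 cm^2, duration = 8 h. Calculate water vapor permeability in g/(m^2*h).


WVP = mass_loss / (area x time) x 10000
WVP = 4.43 / (24 x 8) x 10000
WVP = 4.43 / 192 x 10000 = 230.73 g/(m^2*h)


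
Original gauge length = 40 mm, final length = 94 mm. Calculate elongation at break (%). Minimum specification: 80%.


Extension = 94 - 40 = 54 mm
Elongation = 54 / 40 x 100 = 135.0%
Minimum required: 80%
Meets specification: Yes


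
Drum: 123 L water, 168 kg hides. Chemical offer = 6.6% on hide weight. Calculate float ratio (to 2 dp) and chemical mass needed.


Float ratio = 0.73
Chemical needed = 11.088 kg


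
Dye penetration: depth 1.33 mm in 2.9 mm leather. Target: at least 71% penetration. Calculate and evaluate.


Penetration = 1.33 / 2.9 x 100 = 45.9%
Target: 71%
Meets target: No


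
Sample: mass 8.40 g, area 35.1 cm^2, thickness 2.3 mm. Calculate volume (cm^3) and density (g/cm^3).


Thickness in cm = 2.3 / 10 = 0.23 cm
Volume = 35.1 x 0.23 = 8.073 cm^3
Density = 8.40 / 8.073 = 1.041 g/cm^3


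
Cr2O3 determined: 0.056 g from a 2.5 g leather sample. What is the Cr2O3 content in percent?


Cr2O3% = 0.056 / 2.5 x 100
Cr2O3% = 2.24%


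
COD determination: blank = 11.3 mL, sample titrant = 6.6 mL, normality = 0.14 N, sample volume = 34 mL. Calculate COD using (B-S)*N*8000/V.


154.8 mg/L

COD = (11.3 - 6.6) x 0.14 x 8000 / 34
COD = 4.7 x 0.14 x 8000 / 34
COD = 154.8 mg/L


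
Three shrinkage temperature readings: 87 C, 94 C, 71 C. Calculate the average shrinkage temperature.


Average = (87 + 94 + 71) / 3
Average = 252 / 3 = 84.0 C


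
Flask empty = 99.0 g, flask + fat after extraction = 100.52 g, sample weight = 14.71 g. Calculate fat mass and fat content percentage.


Fat mass = 100.52 - 99.0 = 1.52 g
Fat% = 1.52 / 14.71 x 100 = 10.3%


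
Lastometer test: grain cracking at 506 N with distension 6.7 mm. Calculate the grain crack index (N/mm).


75.5 N/mm


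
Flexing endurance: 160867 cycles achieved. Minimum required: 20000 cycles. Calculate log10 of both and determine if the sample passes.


log10(160867) = 5.21
log10(20000) = 4.30
Passes: Yes


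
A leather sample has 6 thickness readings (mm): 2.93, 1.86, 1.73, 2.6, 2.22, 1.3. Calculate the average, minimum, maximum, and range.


Average = 2.11 mm
Min = 1.3 mm
Max = 2.93 mm
Range = 1.63 mm

Sum = 12.64
Average = 12.64 / 6 = 2.11 mm
Minimum = 1.3 mm
Maximum = 2.93 mm
Range = 2.93 - 1.3 = 1.63 mm


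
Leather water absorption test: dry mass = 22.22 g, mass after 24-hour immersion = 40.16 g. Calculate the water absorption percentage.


Water absorbed = 40.16 - 22.22 = 17.94 g
WA% = 17.94 / 22.22 x 100 = 80.7%


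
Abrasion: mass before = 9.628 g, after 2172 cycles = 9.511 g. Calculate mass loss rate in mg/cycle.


0.054 mg/cycle

Mass loss = 9.628 - 9.511 = 0.117 g
Rate = 0.117 / 2172 x 1000 = 0.054 mg/cycle


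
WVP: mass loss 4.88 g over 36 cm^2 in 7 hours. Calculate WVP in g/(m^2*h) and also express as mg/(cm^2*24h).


WVP = 193.65 g/(m^2*h)
Daily rate = 464.76 mg/(cm^2*24h)


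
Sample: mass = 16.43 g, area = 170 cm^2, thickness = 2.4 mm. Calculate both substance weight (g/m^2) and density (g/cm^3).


SW = 16.43 / 170 x 10000 = 966.5 g/m^2
Volume = 170 x 2.4 / 10 = 40.80 cm^3
Density = 16.43 / 40.80 = 0.403 g/cm^3


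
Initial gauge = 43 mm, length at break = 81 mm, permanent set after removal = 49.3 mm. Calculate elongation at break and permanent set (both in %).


Elongation at break = (81 - 43) / 43 x 100 = 88.4%
Permanent set = (49.3 - 43) / 43 x 100 = 14.7%


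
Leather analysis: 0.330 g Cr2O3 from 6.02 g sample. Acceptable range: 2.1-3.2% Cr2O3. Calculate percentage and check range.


Cr2O3% = 0.330 / 6.02 x 100 = 5.48%
Acceptable range: 2.1 to 3.2%
Within range: No


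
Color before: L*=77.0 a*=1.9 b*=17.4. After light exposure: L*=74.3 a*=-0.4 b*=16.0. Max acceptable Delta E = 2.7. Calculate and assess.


Delta E = 3.81
Passes: No

dL = -2.7, da = -2.3, db = -1.4
dE = sqrt((-2.7)^2 + (-2.3)^2 + (-1.4)^2) = 3.81
Max = 2.7
Passes: No


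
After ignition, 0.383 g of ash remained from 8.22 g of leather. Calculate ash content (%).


Ash% = 0.383 / 8.22 x 100
Ash% = 4.66%


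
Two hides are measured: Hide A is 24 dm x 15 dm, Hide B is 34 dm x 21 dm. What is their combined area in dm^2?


Hide A area = 24 x 15 = 360 dm^2
Hide B area = 34 x 21 = 714 dm^2
Total = 360 + 714 = 1074 dm^2


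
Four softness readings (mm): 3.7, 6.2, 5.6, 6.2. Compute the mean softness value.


Sum = 3.7 + 6.2 + 5.6 + 6.2
Mean = 21.7 / 4 = 5.43 mm


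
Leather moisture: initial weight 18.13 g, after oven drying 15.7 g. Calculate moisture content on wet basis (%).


Moisture = 18.13 - 15.7 = 2.43 g
MC = 2.43 / 18.13 x 100 = 13.4%


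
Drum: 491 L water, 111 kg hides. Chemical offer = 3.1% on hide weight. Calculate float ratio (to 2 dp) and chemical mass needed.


Float ratio = 491 / 111 = 4.42
Chemical = 111 x 3.1 / 100 = 3.441 kg


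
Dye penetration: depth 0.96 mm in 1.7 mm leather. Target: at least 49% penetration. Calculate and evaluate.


Penetration = 0.96 / 1.7 x 100 = 56.5%
Target: 49%
Meets target: Yes


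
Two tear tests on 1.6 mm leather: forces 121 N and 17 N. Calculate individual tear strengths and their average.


Tear 1 = 75.6 N/mm
Tear 2 = 10.6 N/mm
Average = 43.1 N/mm


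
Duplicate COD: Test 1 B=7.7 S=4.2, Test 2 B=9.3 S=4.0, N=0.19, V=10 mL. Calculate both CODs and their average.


COD1 = 532.0 mg/L
COD2 = 805.6 mg/L
Average = 668.8 mg/L

COD1 = (7.7 - 4.2) x 0.19 x 8000 / 10 = 532.0 mg/L
COD2 = (9.3 - 4.0) x 0.19 x 8000 / 10 = 805.6 mg/L
Average = (532.0 + 805.6) / 2 = 668.8 mg/L


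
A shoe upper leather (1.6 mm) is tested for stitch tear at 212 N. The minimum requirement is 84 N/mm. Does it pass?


STS = 212 / 1.6 = 132.5 N/mm
Minimum required: 84 N/mm
Passes: Yes


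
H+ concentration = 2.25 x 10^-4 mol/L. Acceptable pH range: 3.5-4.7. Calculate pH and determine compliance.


pH = 3.65
Compliant: Yes


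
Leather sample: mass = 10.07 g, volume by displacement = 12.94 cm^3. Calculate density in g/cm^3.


0.778 g/cm^3


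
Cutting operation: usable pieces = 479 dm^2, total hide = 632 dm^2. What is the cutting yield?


75.8%

Yield = usable / total x 100
Yield = 479 / 632 x 100 = 75.8%


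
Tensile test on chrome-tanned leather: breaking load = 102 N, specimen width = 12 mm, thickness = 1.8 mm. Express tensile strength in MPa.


4.72 MPa

Cross-section = 12 x 1.8 = 21.6 mm^2
TS = 102 / 21.6 = 4.72 MPa
(1 N/mm^2 = 1 MPa)


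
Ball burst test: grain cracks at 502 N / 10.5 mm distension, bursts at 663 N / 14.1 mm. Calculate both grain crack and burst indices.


Crack index = 47.8 N/mm
Burst index = 47.0 N/mm

Crack index = 502 / 10.5 = 47.8 N/mm
Burst index = 663 / 14.1 = 47.0 N/mm


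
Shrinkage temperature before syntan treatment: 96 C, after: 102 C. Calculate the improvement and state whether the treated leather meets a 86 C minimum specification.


Improvement = 6 C
Meets 86 C spec: Yes


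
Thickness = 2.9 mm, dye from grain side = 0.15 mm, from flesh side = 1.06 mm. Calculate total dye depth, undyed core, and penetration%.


Total dyed = 0.15 + 1.06 = 1.21 mm
Undyed core = 2.9 - 1.21 = 1.69 mm
Penetration = 1.21 / 2.9 x 100 = 41.7%


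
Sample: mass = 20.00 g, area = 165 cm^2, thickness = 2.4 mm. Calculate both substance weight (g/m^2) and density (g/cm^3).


Substance weight = 1212.1 g/m^2
Density = 0.505 g/cm^3


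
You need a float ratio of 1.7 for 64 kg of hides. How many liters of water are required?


Water = hide weight x target ratio
Water = 64 x 1.7 = 108.8 L


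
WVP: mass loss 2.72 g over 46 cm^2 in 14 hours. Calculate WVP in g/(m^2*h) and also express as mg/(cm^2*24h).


WVP = 42.24 g/(m^2*h)
Daily rate = 101.37 mg/(cm^2*24h)

WVP = 2.72 / (46 x 14) x 10000 = 42.24 g/(m^2*h)
Mass loss in mg = 2.72 x 1000 = 2720 mg
Per cm^2 per 24h in mg: 2720 x 24 / (46 x 14) = 65280 / 644 = 101.37 mg/(cm^2*24h)


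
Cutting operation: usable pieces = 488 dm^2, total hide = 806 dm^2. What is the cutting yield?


60.5%


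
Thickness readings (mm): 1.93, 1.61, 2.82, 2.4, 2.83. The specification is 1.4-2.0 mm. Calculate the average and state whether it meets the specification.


Sum = 11.59
Average = 11.59 / 5 = 2.32 mm
Specification range: 1.4 to 2.0 mm
Within spec: No


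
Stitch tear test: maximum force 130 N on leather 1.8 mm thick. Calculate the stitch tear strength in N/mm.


Stitch tear strength = force / thickness
STS = 130 / 1.8 = 72.2 N/mm


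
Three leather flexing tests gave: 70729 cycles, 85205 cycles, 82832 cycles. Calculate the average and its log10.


Average = 79589 cycles
log10 = 4.90


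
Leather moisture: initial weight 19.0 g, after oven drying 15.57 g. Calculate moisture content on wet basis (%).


18.1%

Moisture = 19.0 - 15.57 = 3.43 g
MC = 3.43 / 19.0 x 100 = 18.1%


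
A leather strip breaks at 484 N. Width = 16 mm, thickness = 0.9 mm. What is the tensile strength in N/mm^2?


Cross-sectional area = 16 x 0.9 = 14.4 mm^2
Tensile strength = 484 / 14.4 = 33.61 N/mm^2


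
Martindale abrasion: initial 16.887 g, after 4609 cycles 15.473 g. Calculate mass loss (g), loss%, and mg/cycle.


Loss = 16.887 - 15.473 = 1.414 g
Loss% = 1.414 / 16.887 x 100 = 8.37%
Rate = 1.414 / 4609 x 1000 = 0.307 mg/cycle


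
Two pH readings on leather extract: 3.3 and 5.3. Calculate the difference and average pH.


Difference = |3.3 - 5.3| = 2.0
Average = (3.3 + 5.3) / 2 = 4.30


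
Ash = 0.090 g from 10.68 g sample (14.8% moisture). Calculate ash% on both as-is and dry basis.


As-is ash = 0.84%
Dry-basis ash = 0.99%

As-is ash% = 0.090 / 10.68 x 100 = 0.84%
Dry mass = 10.68 x (100 - 14.8) / 100 = 9.09936 g
Dry-basis ash% = 0.090 / 9.09936 x 100 = 0.99%


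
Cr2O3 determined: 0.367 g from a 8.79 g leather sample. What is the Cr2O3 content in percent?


Cr2O3% = 0.367 / 8.79 x 100
Cr2O3% = 4.18%


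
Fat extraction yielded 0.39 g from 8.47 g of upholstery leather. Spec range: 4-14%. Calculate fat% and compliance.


Fat content = 4.6%
Compliant: Yes


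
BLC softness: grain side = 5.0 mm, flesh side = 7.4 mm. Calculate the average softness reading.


Average = (5.0 + 7.4) / 2
Average = 6.20 mm


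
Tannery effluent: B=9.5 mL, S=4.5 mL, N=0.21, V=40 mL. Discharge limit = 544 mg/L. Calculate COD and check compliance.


COD = (9.5 - 4.5) x 0.21 x 8000 / 40 = 210.0 mg/L
Limit: 544 mg/L
Compliant: Yes


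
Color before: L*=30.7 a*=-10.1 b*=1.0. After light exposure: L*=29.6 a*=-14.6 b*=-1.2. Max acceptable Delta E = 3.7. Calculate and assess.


dL = -1.1, da = -4.5, db = -2.2
dE = sqrt((-1.1)^2 + (-4.5)^2 + (-2.2)^2) = 5.13
Max = 3.7
Passes: No


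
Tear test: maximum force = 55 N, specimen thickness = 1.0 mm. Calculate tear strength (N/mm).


55.0 N/mm


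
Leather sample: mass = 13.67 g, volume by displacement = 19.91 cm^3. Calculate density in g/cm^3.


0.687 g/cm^3


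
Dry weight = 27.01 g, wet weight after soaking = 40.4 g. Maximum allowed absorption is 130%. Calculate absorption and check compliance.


WA = (40.4 - 27.01) / 27.01 x 100 = 49.6%
Maximum allowed: 130%
Compliant: Yes


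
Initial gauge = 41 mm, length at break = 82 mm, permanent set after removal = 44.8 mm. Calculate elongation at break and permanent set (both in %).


Elongation at break = (82 - 41) / 41 x 100 = 100.0%
Permanent set = (44.8 - 41) / 41 x 100 = 9.3%


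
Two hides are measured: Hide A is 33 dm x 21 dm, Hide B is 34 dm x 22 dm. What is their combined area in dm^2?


Hide A area = 33 x 21 = 693 dm^2
Hide B area = 34 x 22 = 748 dm^2
Total = 693 + 748 = 1441 dm^2


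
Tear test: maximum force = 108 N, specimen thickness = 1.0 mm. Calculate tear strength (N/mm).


108.0 N/mm

Tear strength = force / thickness
Tear = 108 / 1.0 = 108.0 N/mm


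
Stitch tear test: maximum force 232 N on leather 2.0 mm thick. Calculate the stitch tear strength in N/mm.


Stitch tear strength = force / thickness
STS = 232 / 2.0 = 116.0 N/mm


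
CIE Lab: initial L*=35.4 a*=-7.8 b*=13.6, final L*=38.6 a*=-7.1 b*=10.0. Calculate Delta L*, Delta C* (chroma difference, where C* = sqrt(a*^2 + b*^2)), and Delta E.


Delta L* = 38.6 - 35.4 = 3.2
C1* = sqrt((-7.8)^2 + (13.6)^2) = 15.678
C2* = sqrt((-7.1)^2 + (10.0)^2) = 12.264
Delta C* = 12.264 - 15.678 = -3.41
Delta E = sqrt((3.2)^2 + (0.7)^2 + (-3.6)^2) = 4.87


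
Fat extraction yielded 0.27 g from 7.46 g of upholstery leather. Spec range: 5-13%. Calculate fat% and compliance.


Fat content = 3.6%
Compliant: No


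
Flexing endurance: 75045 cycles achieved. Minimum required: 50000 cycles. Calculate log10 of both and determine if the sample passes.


Achieved: log10 = 4.88
Required: log10 = 4.70
Passes: Yes

log10(75045) = 4.88
log10(50000) = 4.70
Passes: Yes


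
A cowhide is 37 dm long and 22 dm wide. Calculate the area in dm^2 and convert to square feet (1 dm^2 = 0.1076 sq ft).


814 dm^2
87.59 sq ft

Area = 37 x 22 = 814 dm^2
Conversion: 814 x 0.1076 = 87.59 sq ft


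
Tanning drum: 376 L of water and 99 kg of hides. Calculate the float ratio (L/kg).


3.8

Float ratio = water / hide weight
Ratio = 376 / 99 = 3.8


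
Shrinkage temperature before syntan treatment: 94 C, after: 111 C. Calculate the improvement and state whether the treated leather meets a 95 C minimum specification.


Improvement = 17 C
Meets 95 C spec: Yes

Improvement = 111 - 94 = 17 C
Spec check: 111 C >= 95 C? Yes


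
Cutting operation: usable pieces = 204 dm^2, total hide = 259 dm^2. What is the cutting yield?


Yield = usable / total x 100
Yield = 204 / 259 x 100 = 78.8%


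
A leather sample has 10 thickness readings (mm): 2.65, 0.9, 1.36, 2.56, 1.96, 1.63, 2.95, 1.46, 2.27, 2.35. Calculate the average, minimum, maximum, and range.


Sum = 20.09
Average = 20.09 / 10 = 2.01 mm
Minimum = 0.9 mm
Maximum = 2.95 mm
Range = 2.95 - 0.9 = 2.05 mm


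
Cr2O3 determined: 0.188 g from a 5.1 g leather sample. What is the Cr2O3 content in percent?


3.69%

Cr2O3% = 0.188 / 5.1 x 100
Cr2O3% = 3.69%


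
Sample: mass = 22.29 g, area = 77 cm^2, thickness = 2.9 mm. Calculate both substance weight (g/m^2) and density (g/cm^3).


Substance weight = 2894.8 g/m^2
Density = 0.998 g/cm^3

SW = 22.29 / 77 x 10000 = 2894.8 g/m^2
Volume = 77 x 2.9 / 10 = 22.33 cm^3
Density = 22.29 / 22.33 = 0.998 g/cm^3


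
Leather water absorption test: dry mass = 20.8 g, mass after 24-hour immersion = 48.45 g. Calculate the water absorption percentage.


Water absorbed = 48.45 - 20.8 = 27.65 g
WA% = 27.65 / 20.8 x 100 = 132.9%


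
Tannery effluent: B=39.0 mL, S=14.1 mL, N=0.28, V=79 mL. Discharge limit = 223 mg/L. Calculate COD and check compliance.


COD = (39.0 - 14.1) x 0.28 x 8000 / 79 = 706.0 mg/L
Limit: 223 mg/L
Compliant: No


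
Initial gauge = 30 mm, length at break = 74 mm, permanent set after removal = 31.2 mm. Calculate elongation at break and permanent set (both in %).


Elongation at break = 146.7%
Permanent set = 4.0%

Elongation at break = (74 - 30) / 30 x 100 = 146.7%
Permanent set = (31.2 - 30) / 30 x 100 = 4.0%


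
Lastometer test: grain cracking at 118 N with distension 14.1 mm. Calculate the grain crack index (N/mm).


Grain crack index = force / distension
Index = 118 / 14.1 = 8.4 N/mm


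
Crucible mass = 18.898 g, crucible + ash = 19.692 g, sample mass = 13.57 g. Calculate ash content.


Ash mass = 19.692 - 18.898 = 0.794 g
Ash% = 0.794 / 13.57 x 100 = 5.85%


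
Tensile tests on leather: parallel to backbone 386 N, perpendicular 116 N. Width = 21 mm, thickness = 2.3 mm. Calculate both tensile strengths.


Area = 21 x 2.3 = 48.3 mm^2
TS (parallel) = 386 / 48.3 = 7.99 N/mm^2
TS (perpendicular) = 116 / 48.3 = 2.40 N/mm^2


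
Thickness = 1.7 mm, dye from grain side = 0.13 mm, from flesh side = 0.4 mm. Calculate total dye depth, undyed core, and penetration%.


Total dyed = 0.53 mm
Undyed core = 1.17 mm
Penetration = 31.2%


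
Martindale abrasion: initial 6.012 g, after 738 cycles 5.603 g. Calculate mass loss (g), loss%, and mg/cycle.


Loss = 6.012 - 5.603 = 0.409 g
Loss% = 0.409 / 6.012 x 100 = 6.80%
Rate = 0.409 / 738 x 1000 = 0.554 mg/cycle


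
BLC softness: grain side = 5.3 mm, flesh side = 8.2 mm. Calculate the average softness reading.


6.75 mm

Average = (5.3 + 8.2) / 2
Average = 6.75 mm


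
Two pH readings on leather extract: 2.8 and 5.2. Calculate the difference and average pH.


Difference = |2.8 - 5.2| = 2.4
Average = (2.8 + 5.2) / 2 = 4.00


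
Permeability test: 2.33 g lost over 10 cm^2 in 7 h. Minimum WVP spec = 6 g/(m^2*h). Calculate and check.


WVP = 2.33 / (10 x 7) x 10000 = 332.86 g/(m^2*h)
Minimum: 6 g/(m^2*h)
Meets spec: Yes


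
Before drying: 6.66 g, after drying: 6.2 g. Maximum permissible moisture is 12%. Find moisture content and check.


Moisture content = 6.9%
Acceptable: Yes

MC = (6.66 - 6.2) / 6.66 x 100 = 6.9%
Maximum: 12%
Acceptable: Yes


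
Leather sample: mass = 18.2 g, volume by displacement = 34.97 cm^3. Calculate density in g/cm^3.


0.520 g/cm^3

Density = mass / volume
Density = 18.2 / 34.97 = 0.520 g/cm^3


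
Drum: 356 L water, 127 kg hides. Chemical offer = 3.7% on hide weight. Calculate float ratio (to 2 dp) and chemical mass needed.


Float ratio = 2.80
Chemical needed = 4.699 kg


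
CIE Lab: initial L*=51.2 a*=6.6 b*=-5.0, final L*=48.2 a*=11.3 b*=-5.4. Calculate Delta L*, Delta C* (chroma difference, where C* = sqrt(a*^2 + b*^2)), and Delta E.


Delta L* = 48.2 - 51.2 = -3.0
C1* = sqrt((6.6)^2 + (-5.0)^2) = 8.280
C2* = sqrt((11.3)^2 + (-5.4)^2) = 12.524
Delta C* = 12.524 - 8.280 = 4.24
Delta E = sqrt((-3.0)^2 + (4.7)^2 + (-0.4)^2) = 5.59


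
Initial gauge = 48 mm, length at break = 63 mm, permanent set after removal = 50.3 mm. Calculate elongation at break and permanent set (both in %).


Elongation at break = (63 - 48) / 48 x 100 = 31.3%
Permanent set = (50.3 - 48) / 48 x 100 = 4.8%


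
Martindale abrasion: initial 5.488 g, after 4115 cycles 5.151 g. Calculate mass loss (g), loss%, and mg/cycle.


Mass loss = 0.337 g
Loss = 6.14%
Rate = 0.082 mg/cycle

Loss = 5.488 - 5.151 = 0.337 g
Loss% = 0.337 / 5.488 x 100 = 6.14%
Rate = 0.337 / 4115 x 1000 = 0.082 mg/cycle


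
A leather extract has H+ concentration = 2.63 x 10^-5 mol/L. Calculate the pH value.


pH = 4.58

pH = -log10[H+]
pH = -log10(2.63 x 10^-5) = 4.58


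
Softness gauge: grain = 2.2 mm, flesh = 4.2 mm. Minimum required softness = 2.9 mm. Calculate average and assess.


Average = (2.2 + 4.2) / 2 = 3.20 mm
Minimum = 2.9 mm
Meets requirement: Yes


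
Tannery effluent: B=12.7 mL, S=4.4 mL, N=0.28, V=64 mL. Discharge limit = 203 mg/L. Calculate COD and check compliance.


COD = 290.5 mg/L
Compliant: No

COD = (12.7 - 4.4) x 0.28 x 8000 / 64 = 290.5 mg/L
Limit: 203 mg/L
Compliant: No


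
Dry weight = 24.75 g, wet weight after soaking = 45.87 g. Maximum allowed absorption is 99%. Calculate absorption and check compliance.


Absorption = 85.3%
Compliant: Yes

WA = (45.87 - 24.75) / 24.75 x 100 = 85.3%
Maximum allowed: 99%
Compliant: Yes


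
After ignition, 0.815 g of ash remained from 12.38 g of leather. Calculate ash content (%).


Ash% = 0.815 / 12.38 x 100
Ash% = 6.58%


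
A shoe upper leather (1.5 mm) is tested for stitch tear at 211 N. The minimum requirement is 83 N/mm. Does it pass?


STS = 140.7 N/mm
Passes: Yes

STS = 211 / 1.5 = 140.7 N/mm
Minimum required: 83 N/mm
Passes: Yes


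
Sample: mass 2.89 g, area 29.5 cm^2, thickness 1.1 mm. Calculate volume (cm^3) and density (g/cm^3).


Thickness in cm = 1.1 / 10 = 0.11 cm
Volume = 29.5 x 0.11 = 3.245 cm^3
Density = 2.89 / 3.245 = 0.891 g/cm^3


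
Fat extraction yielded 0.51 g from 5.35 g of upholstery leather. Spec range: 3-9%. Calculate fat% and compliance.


Fat% = 0.51 / 5.35 x 100 = 9.5%
Spec range: 3-9%
Compliant: No


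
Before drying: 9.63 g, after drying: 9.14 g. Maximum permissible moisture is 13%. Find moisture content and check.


MC = (9.63 - 9.14) / 9.63 x 100 = 5.1%
Maximum: 13%
Acceptable: Yes


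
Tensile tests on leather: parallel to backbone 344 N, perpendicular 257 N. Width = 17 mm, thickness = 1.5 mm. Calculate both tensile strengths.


Area = 17 x 1.5 = 25.5 mm^2
TS (parallel) = 344 / 25.5 = 13.49 N/mm^2
TS (perpendicular) = 257 / 25.5 = 10.08 N/mm^2


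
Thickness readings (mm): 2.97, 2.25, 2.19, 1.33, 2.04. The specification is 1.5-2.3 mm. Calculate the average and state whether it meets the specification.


Average = 2.16 mm
Within specification: Yes


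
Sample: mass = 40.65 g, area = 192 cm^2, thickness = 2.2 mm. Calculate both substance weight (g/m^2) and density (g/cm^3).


SW = 40.65 / 192 x 10000 = 2117.2 g/m^2
Volume = 192 x 2.2 / 10 = 42.24 cm^3
Density = 40.65 / 42.24 = 0.962 g/cm^3


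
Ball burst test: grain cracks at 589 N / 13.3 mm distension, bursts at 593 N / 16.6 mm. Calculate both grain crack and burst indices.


Crack index = 44.3 N/mm
Burst index = 35.7 N/mm

Crack index = 589 / 13.3 = 44.3 N/mm
Burst index = 593 / 16.6 = 35.7 N/mm


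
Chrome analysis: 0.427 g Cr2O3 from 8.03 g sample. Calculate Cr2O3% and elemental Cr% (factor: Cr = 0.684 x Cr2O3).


Cr2O3 = 5.32%
Cr = 3.64%

Cr2O3% = 0.427 / 8.03 x 100 = 5.32%
Cr% = 5.32 x 0.684 = 3.64%


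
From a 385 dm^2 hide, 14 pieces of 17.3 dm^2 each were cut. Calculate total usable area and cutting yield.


Total usable = 14 x 17.3 = 242.2 dm^2
Yield = 242.2 / 385 x 100 = 62.9%


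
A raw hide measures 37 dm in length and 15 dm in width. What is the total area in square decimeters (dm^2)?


555 dm^2


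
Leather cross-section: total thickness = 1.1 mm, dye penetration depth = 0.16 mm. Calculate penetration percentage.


Penetration% = 0.16 / 1.1 x 100
Penetration = 14.5%


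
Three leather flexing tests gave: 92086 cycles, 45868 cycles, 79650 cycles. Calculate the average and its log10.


Average = 72535 cycles
log10 = 4.86

Average = (92086 + 45868 + 79650) / 3 = 72535 cycles
log10(72535) = 4.86


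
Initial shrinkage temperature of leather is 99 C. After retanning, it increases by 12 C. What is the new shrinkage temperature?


New Ts = 99 + 12 = 111 C


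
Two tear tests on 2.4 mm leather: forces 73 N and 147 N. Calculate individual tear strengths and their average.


Tear 1 = 30.4 N/mm
Tear 2 = 61.3 N/mm
Average = 45.9 N/mm

Tear 1 = 73 / 2.4 = 30.4 N/mm
Tear 2 = 147 / 2.4 = 61.3 N/mm
Average = (30.4 + 61.3) / 2 = 45.9 N/mm


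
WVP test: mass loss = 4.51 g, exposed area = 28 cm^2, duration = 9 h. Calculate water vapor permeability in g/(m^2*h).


178.97 g/(m^2*h)


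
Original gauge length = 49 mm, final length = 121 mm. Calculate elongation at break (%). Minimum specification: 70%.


Extension = 121 - 49 = 72 mm
Elongation = 72 / 49 x 100 = 146.9%
Minimum required: 70%
Meets specification: Yes


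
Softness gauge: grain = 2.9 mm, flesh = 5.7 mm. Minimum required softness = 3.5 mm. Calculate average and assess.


Average softness = 4.30 mm
Meets requirement: Yes


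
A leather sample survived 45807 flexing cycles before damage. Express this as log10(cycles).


4.66

log10(45807) = 4.66


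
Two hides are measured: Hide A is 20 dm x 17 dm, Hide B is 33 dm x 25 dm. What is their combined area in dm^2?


Hide A area = 20 x 17 = 340 dm^2
Hide B area = 33 x 25 = 825 dm^2
Total = 340 + 825 = 1165 dm^2


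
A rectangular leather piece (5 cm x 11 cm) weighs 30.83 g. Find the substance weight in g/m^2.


5605.5 g/m^2

Area = 5 x 11 = 55 cm^2
SW = 30.83 / 55 x 10000 = 5605.5 g/m^2


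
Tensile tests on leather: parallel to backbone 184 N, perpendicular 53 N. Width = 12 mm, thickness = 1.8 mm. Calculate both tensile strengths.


Parallel = 8.52 N/mm^2
Perpendicular = 2.45 N/mm^2

Area = 12 x 1.8 = 21.6 mm^2
TS (parallel) = 184 / 21.6 = 8.52 N/mm^2
TS (perpendicular) = 53 / 21.6 = 2.45 N/mm^2


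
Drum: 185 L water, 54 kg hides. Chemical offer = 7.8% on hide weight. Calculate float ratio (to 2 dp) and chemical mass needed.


Float ratio = 185 / 54 = 3.43
Chemical = 54 x 7.8 / 100 = 4.212 kg


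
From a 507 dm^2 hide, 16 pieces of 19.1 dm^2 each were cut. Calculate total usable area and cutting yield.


Total usable = 16 x 19.1 = 305.6 dm^2
Yield = 305.6 / 507 x 100 = 60.3%


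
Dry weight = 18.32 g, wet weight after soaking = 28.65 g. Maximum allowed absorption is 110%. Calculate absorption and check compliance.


Absorption = 56.4%
Compliant: Yes

WA = (28.65 - 18.32) / 18.32 x 100 = 56.4%
Maximum allowed: 110%
Compliant: Yes


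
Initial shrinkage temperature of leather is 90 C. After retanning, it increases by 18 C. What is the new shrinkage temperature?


108 C

New Ts = 90 + 18 = 108 C


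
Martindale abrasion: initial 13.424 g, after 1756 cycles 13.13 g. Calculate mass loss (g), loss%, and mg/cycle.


Loss = 13.424 - 13.13 = 0.294 g
Loss% = 0.294 / 13.424 x 100 = 2.19%
Rate = 0.294 / 1756 x 1000 = 0.167 mg/cycle


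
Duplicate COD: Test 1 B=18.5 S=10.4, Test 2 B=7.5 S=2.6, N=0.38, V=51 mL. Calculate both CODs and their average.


COD1 = 482.8 mg/L
COD2 = 292.1 mg/L
Average = 387.5 mg/L

COD1 = (18.5 - 10.4) x 0.38 x 8000 / 51 = 482.8 mg/L
COD2 = (7.5 - 2.6) x 0.38 x 8000 / 51 = 292.1 mg/L
Average = (482.8 + 292.1) / 2 = 387.5 mg/L


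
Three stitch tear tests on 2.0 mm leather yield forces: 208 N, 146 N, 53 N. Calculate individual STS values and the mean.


STS1 = 208 / 2.0 = 104.0 N/mm
STS2 = 146 / 2.0 = 73.0 N/mm
STS3 = 53 / 2.0 = 26.5 N/mm
Mean = (104.0 + 73.0 + 26.5) / 3 = 67.8 N/mm


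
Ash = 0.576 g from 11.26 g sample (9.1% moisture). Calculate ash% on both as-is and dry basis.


As-is ash% = 0.576 / 11.26 x 100 = 5.12%
Dry mass = 11.26 x (100 - 9.1) / 100 = 10.23534 g
Dry-basis ash% = 0.576 / 10.23534 x 100 = 5.63%


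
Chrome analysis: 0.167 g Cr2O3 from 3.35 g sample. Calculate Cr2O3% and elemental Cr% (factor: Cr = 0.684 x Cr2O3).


Cr2O3% = 0.167 / 3.35 x 100 = 4.99%
Cr% = 4.99 x 0.684 = 3.41%


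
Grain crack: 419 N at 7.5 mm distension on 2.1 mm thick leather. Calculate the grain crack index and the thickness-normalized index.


Crack index = 419 / 7.5 = 55.9 N/mm
Normalized = 55.9 / 2.1 = 26.6 N/mm per mm


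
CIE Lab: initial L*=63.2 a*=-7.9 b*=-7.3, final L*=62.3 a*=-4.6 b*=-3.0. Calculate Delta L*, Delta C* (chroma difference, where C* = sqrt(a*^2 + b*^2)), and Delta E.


Delta L* = 62.3 - 63.2 = -0.9
C1* = sqrt((-7.9)^2 + (-7.3)^2) = 10.756
C2* = sqrt((-4.6)^2 + (-3.0)^2) = 5.492
Delta C* = 5.492 - 10.756 = -5.26
Delta E = sqrt((-0.9)^2 + (3.3)^2 + (4.3)^2) = 5.49


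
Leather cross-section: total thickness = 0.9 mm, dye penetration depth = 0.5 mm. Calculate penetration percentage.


Penetration% = 0.5 / 0.9 x 100
Penetration = 55.6%


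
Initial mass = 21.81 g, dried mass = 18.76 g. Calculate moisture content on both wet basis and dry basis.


Moisture lost = 21.81 - 18.76 = 3.05 g
Wet basis MC = 3.05 / 21.81 x 100 = 14.0%
Dry basis MC = 3.05 / 18.76 x 100 = 16.3%


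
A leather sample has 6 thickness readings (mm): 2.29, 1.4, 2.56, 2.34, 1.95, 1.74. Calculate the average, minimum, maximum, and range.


Average = 2.05 mm
Min = 1.4 mm
Max = 2.56 mm
Range = 1.16 mm


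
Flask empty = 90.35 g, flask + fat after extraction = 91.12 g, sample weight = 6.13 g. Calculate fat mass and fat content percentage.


Fat mass = 0.77 g
Fat content = 12.6%

Fat mass = 91.12 - 90.35 = 0.77 g
Fat% = 0.77 / 6.13 x 100 = 12.6%


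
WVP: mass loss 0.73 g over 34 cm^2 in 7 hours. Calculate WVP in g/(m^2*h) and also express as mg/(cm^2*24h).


WVP = 0.73 / (34 x 7) x 10000 = 30.67 g/(m^2*h)
Mass loss in mg = 0.73 x 1000 = 730 mg
Per cm^2 per 24h in mg: 730 x 24 / (34 x 7) = 17520 / 238 = 73.61 mg/(cm^2*24h)


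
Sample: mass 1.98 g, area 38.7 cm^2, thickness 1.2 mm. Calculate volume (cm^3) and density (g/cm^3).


Thickness in cm = 1.2 / 10 = 0.12 cm
Volume = 38.7 x 0.12 = 4.644 cm^3
Density = 1.98 / 4.644 = 0.426 g/cm^3


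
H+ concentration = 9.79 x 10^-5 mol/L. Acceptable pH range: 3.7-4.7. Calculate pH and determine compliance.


pH = 4.01
Compliant: Yes

pH = -log10(9.79 x 10^-5) = 4.01
Range: 3.7 to 4.7
Compliant: Yes


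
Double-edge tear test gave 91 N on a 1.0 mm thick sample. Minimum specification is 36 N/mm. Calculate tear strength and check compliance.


Tear strength = 91 / 1.0 = 91.0 N/mm
Required minimum = 36 N/mm
Compliant: Yes
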